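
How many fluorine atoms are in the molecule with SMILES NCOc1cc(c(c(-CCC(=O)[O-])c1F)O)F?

2

The symbol for fluorine appears 2 times in the SMILES.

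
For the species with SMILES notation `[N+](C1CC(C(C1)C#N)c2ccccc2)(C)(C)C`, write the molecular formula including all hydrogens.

C15H21N2+

Heavy atoms from the SMILES: 15 C, 2 N.
Implicit hydrogens by atom environment:
  5 × C (aromatic): 1 H each → 5
  3 × C: 3 H each → 9
  3 × C: 1 H each → 3
  2 × C: 2 H each → 4
  1 × C: no H
  1 × C (aromatic): no H
  1 × N: no H
  1 × N (charge +1): no H
  Total hydrogens = 21.
Net charge +1.
Molecular formula: C15H21N2+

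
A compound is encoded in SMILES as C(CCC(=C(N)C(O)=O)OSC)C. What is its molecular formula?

Heavy atoms from the SMILES: 8 C, 1 N, 3 O, 1 S.
Implicit hydrogens by atom environment:
  3 × C: 2 H each → 6
  3 × C: no H
  2 × C: 3 H each → 6
  2 × O: no H
  1 × N: 2 H
  1 × O: 1 H
  1 × S: no H
  Total hydrogens = 15.
Molecular formula: C8H15NO3S

C8H15NO3S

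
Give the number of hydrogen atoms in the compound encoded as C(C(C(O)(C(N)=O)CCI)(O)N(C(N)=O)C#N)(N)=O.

Hydrogens are implicit in SMILES; fill each atom to its normal valence:
  6 × C: no H
  3 × N: 2 H each → 6
  3 × O: no H
  2 × C: 2 H each → 4
  2 × N: no H
  2 × O: 1 H each → 2
  1 × I: no H
  Total hydrogens = 12.

12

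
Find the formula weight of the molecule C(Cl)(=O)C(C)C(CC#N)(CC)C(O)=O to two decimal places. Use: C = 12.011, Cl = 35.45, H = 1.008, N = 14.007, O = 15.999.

217.65

Molecular formula: C9H12ClNO3.
M = 9×12.011 + 1×35.45 + 12×1.008 + 1×14.007 + 3×15.999 = 217.65 g/mol.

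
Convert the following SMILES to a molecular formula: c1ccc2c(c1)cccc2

Heavy atoms from the SMILES: 10 C.
Implicit hydrogens by atom environment:
  8 × C (aromatic): 1 H each → 8
  2 × C (aromatic): no H
  Total hydrogens = 8.
Molecular formula: C10H8

C10H8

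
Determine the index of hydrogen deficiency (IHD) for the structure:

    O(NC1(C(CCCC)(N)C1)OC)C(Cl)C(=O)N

Molecular formula from the SMILES: C10H20ClN3O3.
DoU = (2C + 2 + N − H − X)/2 = (2·10 + 2 + 3 − 20 − 1)/2 = 4/2 = 2.
(Structurally: 1 ring(s) + 1 π bond(s) = 2.)

2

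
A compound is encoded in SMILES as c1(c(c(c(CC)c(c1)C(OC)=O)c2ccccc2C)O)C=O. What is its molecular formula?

C18H18O4

Heavy atoms from the SMILES: 18 C, 4 O.
Implicit hydrogens by atom environment:
  7 × C (aromatic): no H
  5 × C (aromatic): 1 H each → 5
  3 × C: 3 H each → 9
  3 × O: no H
  1 × C: 2 H
  1 × C: 1 H
  1 × C: no H
  1 × O: 1 H
  Total hydrogens = 18.
Molecular formula: C18H18O4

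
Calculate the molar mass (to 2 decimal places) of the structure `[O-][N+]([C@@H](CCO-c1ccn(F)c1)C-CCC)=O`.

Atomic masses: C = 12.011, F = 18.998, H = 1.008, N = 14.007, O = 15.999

Molecular formula: C11H17FN2O3.
M = 11×12.011 + 1×18.998 + 17×1.008 + 2×14.007 + 3×15.999 = 244.27 g/mol.

244.27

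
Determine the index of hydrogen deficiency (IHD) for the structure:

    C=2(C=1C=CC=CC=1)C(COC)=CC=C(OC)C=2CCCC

8

Molecular formula from the SMILES: C19H24O2.
DoU = (2C + 2 + N − H − X)/2 = (2·19 + 2 + 0 − 24 − 0)/2 = 16/2 = 8.
(Structurally: 2 ring(s) + 6 π bond(s) = 8.)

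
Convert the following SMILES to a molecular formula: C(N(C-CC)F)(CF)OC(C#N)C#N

Heavy atoms from the SMILES: 8 C, 2 F, 3 N, 1 O.
Implicit hydrogens by atom environment:
  3 × C: 2 H each → 6
  3 × N: no H
  2 × C: 1 H each → 2
  2 × C: no H
  2 × F: no H
  1 × C: 3 H
  1 × O: no H
  Total hydrogens = 11.
Molecular formula: C8H11F2N3O

C8H11F2N3O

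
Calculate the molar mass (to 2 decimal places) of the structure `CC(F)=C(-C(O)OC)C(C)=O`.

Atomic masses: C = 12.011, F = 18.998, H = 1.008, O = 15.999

Molecular formula: C7H11FO3.
M = 7×12.011 + 1×18.998 + 11×1.008 + 3×15.999 = 162.16 g/mol.

162.16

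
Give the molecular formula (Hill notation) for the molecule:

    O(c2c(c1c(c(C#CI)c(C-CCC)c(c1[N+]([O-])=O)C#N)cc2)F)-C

Heavy atoms from the SMILES: 18 C, 1 F, 1 I, 2 N, 3 O.
Implicit hydrogens by atom environment:
  8 × C (aromatic): no H
  3 × C: 2 H each → 6
  3 × C: no H
  2 × C: 3 H each → 6
  2 × C (aromatic): 1 H each → 2
  2 × O: no H
  1 × F: no H
  1 × I: no H
  1 × N (charge +1): no H
  1 × N: no H
  1 × O (charge -1): no H
  Total hydrogens = 14.
Molecular formula: C18H14FIN2O3

C18H14FIN2O3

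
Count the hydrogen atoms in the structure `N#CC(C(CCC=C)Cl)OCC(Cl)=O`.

Hydrogens are implicit in SMILES; fill each atom to its normal valence:
  4 × C: 2 H each → 8
  3 × C: 1 H each → 3
  2 × C: no H
  2 × Cl: no H
  2 × O: no H
  1 × N: no H
  Total hydrogens = 11.

11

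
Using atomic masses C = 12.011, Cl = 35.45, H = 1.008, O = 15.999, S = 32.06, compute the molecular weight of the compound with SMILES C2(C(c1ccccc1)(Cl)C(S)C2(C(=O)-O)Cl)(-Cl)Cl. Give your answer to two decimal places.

346.04

Molecular formula: C11H8Cl4O2S.
M = 11×12.011 + 4×35.45 + 8×1.008 + 2×15.999 + 1×32.06 = 346.04 g/mol.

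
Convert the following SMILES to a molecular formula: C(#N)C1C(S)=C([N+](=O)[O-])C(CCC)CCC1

Heavy atoms from the SMILES: 11 C, 2 N, 2 O, 1 S.
Implicit hydrogens by atom environment:
  5 × C: 2 H each → 10
  3 × C: no H
  2 × C: 1 H each → 2
  1 × C: 3 H
  1 × N (charge +1): no H
  1 × N: no H
  1 × O: no H
  1 × O (charge -1): no H
  1 × S: 1 H
  Total hydrogens = 16.
Molecular formula: C11H16N2O2S

C11H16N2O2S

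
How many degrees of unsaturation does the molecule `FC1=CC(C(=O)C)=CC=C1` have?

Molecular formula from the SMILES: C8H7FO.
DoU = (2C + 2 + N − H − X)/2 = (2·8 + 2 + 0 − 7 − 1)/2 = 10/2 = 5.
(Structurally: 1 ring(s) + 4 π bond(s) = 5.)

5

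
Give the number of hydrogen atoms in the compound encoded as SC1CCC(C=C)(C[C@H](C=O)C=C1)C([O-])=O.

15

Hydrogens are implicit in SMILES; fill each atom to its normal valence:
  6 × C: 1 H each → 6
  4 × C: 2 H each → 8
  2 × C: no H
  2 × O: no H
  1 × O (charge -1): no H
  1 × S: 1 H
  Total hydrogens = 15.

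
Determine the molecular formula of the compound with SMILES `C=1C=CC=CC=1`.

C6H6

Heavy atoms from the SMILES: 6 C.
Implicit hydrogens by atom environment:
  6 × C (aromatic): 1 H each → 6
  Total hydrogens = 6.
Molecular formula: C6H6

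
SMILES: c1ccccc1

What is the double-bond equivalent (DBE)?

4

Molecular formula from the SMILES: C6H6.
DoU = (2C + 2 + N − H − X)/2 = (2·6 + 2 + 0 − 6 − 0)/2 = 8/2 = 4.
(Structurally: 1 ring(s) + 3 π bond(s) = 4.)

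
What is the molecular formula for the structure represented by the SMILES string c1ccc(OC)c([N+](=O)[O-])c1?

C7H7NO3

Heavy atoms from the SMILES: 7 C, 1 N, 3 O.
Implicit hydrogens by atom environment:
  4 × C (aromatic): 1 H each → 4
  2 × C (aromatic): no H
  2 × O: no H
  1 × C: 3 H
  1 × N (charge +1): no H
  1 × O (charge -1): no H
  Total hydrogens = 7.
Molecular formula: C7H7NO3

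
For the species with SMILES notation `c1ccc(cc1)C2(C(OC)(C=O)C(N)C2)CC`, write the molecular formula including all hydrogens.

C14H19NO2

Heavy atoms from the SMILES: 14 C, 1 N, 2 O.
Implicit hydrogens by atom environment:
  5 × C (aromatic): 1 H each → 5
  2 × C: 3 H each → 6
  2 × C: 2 H each → 4
  2 × C: 1 H each → 2
  2 × C: no H
  2 × O: no H
  1 × C (aromatic): no H
  1 × N: 2 H
  Total hydrogens = 19.
Molecular formula: C14H19NO2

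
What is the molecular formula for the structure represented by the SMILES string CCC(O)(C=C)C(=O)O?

Heavy atoms from the SMILES: 6 C, 3 O.
Implicit hydrogens by atom environment:
  2 × C: 2 H each → 4
  2 × C: no H
  2 × O: 1 H each → 2
  1 × C: 3 H
  1 × C: 1 H
  1 × O: no H
  Total hydrogens = 10.
Molecular formula: C6H10O3

C6H10O3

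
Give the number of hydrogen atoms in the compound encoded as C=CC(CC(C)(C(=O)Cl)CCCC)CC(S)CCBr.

26

Hydrogens are implicit in SMILES; fill each atom to its normal valence:
  8 × C: 2 H each → 16
  3 × C: 1 H each → 3
  2 × C: 3 H each → 6
  2 × C: no H
  1 × Br: no H
  1 × Cl: no H
  1 × O: no H
  1 × S: 1 H
  Total hydrogens = 26.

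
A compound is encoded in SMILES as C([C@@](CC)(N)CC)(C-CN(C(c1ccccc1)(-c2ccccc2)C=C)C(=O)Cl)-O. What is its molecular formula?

C24H31ClN2O2

Heavy atoms from the SMILES: 24 C, 1 Cl, 2 N, 2 O.
Implicit hydrogens by atom environment:
  10 × C (aromatic): 1 H each → 10
  5 × C: 2 H each → 10
  3 × C: no H
  2 × C: 3 H each → 6
  2 × C: 1 H each → 2
  2 × C (aromatic): no H
  1 × Cl: no H
  1 × N: 2 H
  1 × N: no H
  1 × O: 1 H
  1 × O: no H
  Total hydrogens = 31.
Molecular formula: C24H31ClN2O2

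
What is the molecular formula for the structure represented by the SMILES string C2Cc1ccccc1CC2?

Heavy atoms from the SMILES: 10 C.
Implicit hydrogens by atom environment:
  4 × C: 2 H each → 8
  4 × C (aromatic): 1 H each → 4
  2 × C (aromatic): no H
  Total hydrogens = 12.
Molecular formula: C10H12

C10H12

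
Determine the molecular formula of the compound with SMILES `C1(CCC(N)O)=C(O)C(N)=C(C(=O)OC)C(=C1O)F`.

Heavy atoms from the SMILES: 11 C, 1 F, 2 N, 5 O.
Implicit hydrogens by atom environment:
  6 × C (aromatic): no H
  3 × O: 1 H each → 3
  2 × C: 2 H each → 4
  2 × N: 2 H each → 4
  2 × O: no H
  1 × C: 3 H
  1 × C: 1 H
  1 × C: no H
  1 × F: no H
  Total hydrogens = 15.
Molecular formula: C11H15FN2O5

C11H15FN2O5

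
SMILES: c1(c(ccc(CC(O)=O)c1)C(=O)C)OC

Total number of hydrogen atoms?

Hydrogens are implicit in SMILES; fill each atom to its normal valence:
  3 × C (aromatic): 1 H each → 3
  3 × C (aromatic): no H
  3 × O: no H
  2 × C: 3 H each → 6
  2 × C: no H
  1 × C: 2 H
  1 × O: 1 H
  Total hydrogens = 12.

12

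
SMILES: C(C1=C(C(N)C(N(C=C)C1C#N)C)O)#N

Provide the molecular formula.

Heavy atoms from the SMILES: 10 C, 4 N, 1 O.
Implicit hydrogens by atom environment:
  4 × C: 1 H each → 4
  4 × C: no H
  3 × N: no H
  1 × C: 3 H
  1 × C: 2 H
  1 × N: 2 H
  1 × O: 1 H
  Total hydrogens = 12.
Molecular formula: C10H12N4O

C10H12N4O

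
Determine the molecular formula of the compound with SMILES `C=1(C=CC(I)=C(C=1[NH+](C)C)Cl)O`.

C8H10ClINO+

Heavy atoms from the SMILES: 8 C, 1 Cl, 1 I, 1 N, 1 O.
Implicit hydrogens by atom environment:
  4 × C (aromatic): no H
  2 × C: 3 H each → 6
  2 × C (aromatic): 1 H each → 2
  1 × Cl: no H
  1 × I: no H
  1 × N (charge +1): 1 H
  1 × O: 1 H
  Total hydrogens = 10.
Net charge +1.
Molecular formula: C8H10ClINO+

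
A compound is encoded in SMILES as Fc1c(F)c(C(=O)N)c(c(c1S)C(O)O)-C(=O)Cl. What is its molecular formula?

C9H6ClF2NO4S

Heavy atoms from the SMILES: 9 C, 1 Cl, 2 F, 1 N, 4 O, 1 S.
Implicit hydrogens by atom environment:
  6 × C (aromatic): no H
  2 × C: no H
  2 × F: no H
  2 × O: 1 H each → 2
  2 × O: no H
  1 × C: 1 H
  1 × Cl: no H
  1 × N: 2 H
  1 × S: 1 H
  Total hydrogens = 6.
Molecular formula: C9H6ClF2NO4S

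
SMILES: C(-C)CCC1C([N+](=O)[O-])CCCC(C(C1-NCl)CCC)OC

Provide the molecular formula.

C16H31ClN2O3

Heavy atoms from the SMILES: 16 C, 1 Cl, 2 N, 3 O.
Implicit hydrogens by atom environment:
  8 × C: 2 H each → 16
  5 × C: 1 H each → 5
  3 × C: 3 H each → 9
  2 × O: no H
  1 × Cl: no H
  1 × N: 1 H
  1 × N (charge +1): no H
  1 × O (charge -1): no H
  Total hydrogens = 31.
Molecular formula: C16H31ClN2O3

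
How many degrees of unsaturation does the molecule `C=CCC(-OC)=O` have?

2

Molecular formula from the SMILES: C5H8O2.
DoU = (2C + 2 + N − H − X)/2 = (2·5 + 2 + 0 − 8 − 0)/2 = 4/2 = 2.
(Structurally: 0 ring(s) + 2 π bond(s) = 2.)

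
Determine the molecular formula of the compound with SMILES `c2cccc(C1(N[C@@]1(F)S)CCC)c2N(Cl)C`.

C12H16ClFN2S

Heavy atoms from the SMILES: 12 C, 1 Cl, 1 F, 2 N, 1 S.
Implicit hydrogens by atom environment:
  4 × C (aromatic): 1 H each → 4
  2 × C: 3 H each → 6
  2 × C: 2 H each → 4
  2 × C: no H
  2 × C (aromatic): no H
  1 × Cl: no H
  1 × F: no H
  1 × N: 1 H
  1 × N: no H
  1 × S: 1 H
  Total hydrogens = 16.
Molecular formula: C12H16ClFN2S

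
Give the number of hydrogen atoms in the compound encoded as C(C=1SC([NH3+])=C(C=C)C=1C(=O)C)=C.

12

Hydrogens are implicit in SMILES; fill each atom to its normal valence:
  4 × C (aromatic): no H
  2 × C: 2 H each → 4
  2 × C: 1 H each → 2
  1 × C: 3 H
  1 × C: no H
  1 × N (charge +1): 3 H
  1 × O: no H
  1 × S (aromatic): no H
  Total hydrogens = 12.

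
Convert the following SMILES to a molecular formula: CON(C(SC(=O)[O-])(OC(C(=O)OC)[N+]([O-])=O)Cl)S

Heavy atoms from the SMILES: 6 C, 1 Cl, 2 N, 8 O, 2 S.
Implicit hydrogens by atom environment:
  6 × O: no H
  3 × C: no H
  2 × C: 3 H each → 6
  2 × O (charge -1): no H
  1 × C: 1 H
  1 × Cl: no H
  1 × N (charge +1): no H
  1 × N: no H
  1 × S: 1 H
  1 × S: no H
  Total hydrogens = 8.
Net charge -1.
Molecular formula: C6H8ClN2O8S2-

C6H8ClN2O8S2-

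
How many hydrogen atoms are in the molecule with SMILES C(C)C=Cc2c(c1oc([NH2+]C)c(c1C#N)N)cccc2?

Hydrogens are implicit in SMILES; fill each atom to its normal valence:
  6 × C (aromatic): no H
  4 × C (aromatic): 1 H each → 4
  2 × C: 3 H each → 6
  2 × C: 1 H each → 2
  1 × C: 2 H
  1 × C: no H
  1 × N (charge +1): 2 H
  1 × N: 2 H
  1 × N: no H
  1 × O (aromatic): no H
  Total hydrogens = 18.

18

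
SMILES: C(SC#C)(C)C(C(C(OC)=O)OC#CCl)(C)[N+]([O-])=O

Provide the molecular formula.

Heavy atoms from the SMILES: 11 C, 1 Cl, 1 N, 5 O, 1 S.
Implicit hydrogens by atom environment:
  5 × C: no H
  4 × O: no H
  3 × C: 3 H each → 9
  3 × C: 1 H each → 3
  1 × Cl: no H
  1 × N (charge +1): no H
  1 × O (charge -1): no H
  1 × S: no H
  Total hydrogens = 12.
Molecular formula: C11H12ClNO5S

C11H12ClNO5S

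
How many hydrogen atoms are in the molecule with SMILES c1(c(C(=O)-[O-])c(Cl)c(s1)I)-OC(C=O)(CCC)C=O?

Hydrogens are implicit in SMILES; fill each atom to its normal valence:
  4 × C (aromatic): no H
  4 × O: no H
  2 × C: 2 H each → 4
  2 × C: 1 H each → 2
  2 × C: no H
  1 × C: 3 H
  1 × Cl: no H
  1 × I: no H
  1 × O (charge -1): no H
  1 × S (aromatic): no H
  Total hydrogens = 9.

9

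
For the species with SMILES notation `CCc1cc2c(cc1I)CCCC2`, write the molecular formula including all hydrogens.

C12H15I

Heavy atoms from the SMILES: 12 C, 1 I.
Implicit hydrogens by atom environment:
  5 × C: 2 H each → 10
  4 × C (aromatic): no H
  2 × C (aromatic): 1 H each → 2
  1 × C: 3 H
  1 × I: no H
  Total hydrogens = 15.
Molecular formula: C12H15I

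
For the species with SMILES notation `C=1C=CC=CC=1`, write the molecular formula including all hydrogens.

C6H6

Heavy atoms from the SMILES: 6 C.
Implicit hydrogens by atom environment:
  6 × C (aromatic): 1 H each → 6
  Total hydrogens = 6.
Molecular formula: C6H6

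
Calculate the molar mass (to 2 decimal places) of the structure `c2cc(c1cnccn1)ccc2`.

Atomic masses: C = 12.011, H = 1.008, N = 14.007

Molecular formula: C10H8N2.
M = 10×12.011 + 8×1.008 + 2×14.007 = 156.19 g/mol.

156.19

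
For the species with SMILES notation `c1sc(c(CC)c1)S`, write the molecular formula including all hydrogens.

Heavy atoms from the SMILES: 6 C, 2 S.
Implicit hydrogens by atom environment:
  2 × C (aromatic): 1 H each → 2
  2 × C (aromatic): no H
  1 × C: 3 H
  1 × C: 2 H
  1 × S: 1 H
  1 × S (aromatic): no H
  Total hydrogens = 8.
Molecular formula: C6H8S2

C6H8S2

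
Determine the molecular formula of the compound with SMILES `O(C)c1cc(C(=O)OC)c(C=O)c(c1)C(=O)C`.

Heavy atoms from the SMILES: 12 C, 5 O.
Implicit hydrogens by atom environment:
  5 × O: no H
  4 × C (aromatic): no H
  3 × C: 3 H each → 9
  2 × C (aromatic): 1 H each → 2
  2 × C: no H
  1 × C: 1 H
  Total hydrogens = 12.
Molecular formula: C12H12O5

C12H12O5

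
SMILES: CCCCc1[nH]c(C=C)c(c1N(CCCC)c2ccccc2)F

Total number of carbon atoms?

20

The symbol for carbon appears 20 times in the SMILES. Lowercase c denotes aromatic carbon and counts toward C.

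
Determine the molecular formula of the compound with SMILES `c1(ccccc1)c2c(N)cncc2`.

Heavy atoms from the SMILES: 11 C, 2 N.
Implicit hydrogens by atom environment:
  8 × C (aromatic): 1 H each → 8
  3 × C (aromatic): no H
  1 × N: 2 H
  1 × N (aromatic): no H
  Total hydrogens = 10.
Molecular formula: C11H10N2

C11H10N2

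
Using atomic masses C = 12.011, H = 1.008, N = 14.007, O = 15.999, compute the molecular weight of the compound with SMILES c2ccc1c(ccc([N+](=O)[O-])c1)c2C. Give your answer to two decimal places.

187.20

Molecular formula: C11H9NO2.
M = 11×12.011 + 9×1.008 + 1×14.007 + 2×15.999 = 187.20 g/mol.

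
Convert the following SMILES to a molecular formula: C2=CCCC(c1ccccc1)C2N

C12H15N

Heavy atoms from the SMILES: 12 C, 1 N.
Implicit hydrogens by atom environment:
  5 × C (aromatic): 1 H each → 5
  4 × C: 1 H each → 4
  2 × C: 2 H each → 4
  1 × C (aromatic): no H
  1 × N: 2 H
  Total hydrogens = 15.
Molecular formula: C12H15N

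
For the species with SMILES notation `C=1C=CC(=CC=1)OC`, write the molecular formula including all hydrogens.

Heavy atoms from the SMILES: 7 C, 1 O.
Implicit hydrogens by atom environment:
  5 × C (aromatic): 1 H each → 5
  1 × C: 3 H
  1 × C (aromatic): no H
  1 × O: no H
  Total hydrogens = 8.
Molecular formula: C7H8O

C7H8O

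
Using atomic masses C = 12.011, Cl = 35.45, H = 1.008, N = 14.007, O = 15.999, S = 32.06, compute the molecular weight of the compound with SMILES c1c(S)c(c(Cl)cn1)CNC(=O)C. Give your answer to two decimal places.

216.68

Molecular formula: C8H9ClN2OS.
M = 8×12.011 + 1×35.45 + 9×1.008 + 2×14.007 + 1×15.999 + 1×32.06 = 216.68 g/mol.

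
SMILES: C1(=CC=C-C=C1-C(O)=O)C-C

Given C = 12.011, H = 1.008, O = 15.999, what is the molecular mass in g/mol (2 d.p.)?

150.18

Molecular formula: C9H10O2.
M = 9×12.011 + 10×1.008 + 2×15.999 = 150.18 g/mol.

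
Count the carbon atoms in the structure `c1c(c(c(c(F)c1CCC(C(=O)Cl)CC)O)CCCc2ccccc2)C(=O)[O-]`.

22

The symbol for carbon appears 22 times in the SMILES. Lowercase c denotes aromatic carbon and counts toward C.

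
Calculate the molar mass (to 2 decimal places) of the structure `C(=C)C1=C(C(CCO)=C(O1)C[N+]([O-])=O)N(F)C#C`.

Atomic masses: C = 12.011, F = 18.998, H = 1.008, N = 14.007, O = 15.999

Molecular formula: C11H11FN2O4.
M = 11×12.011 + 1×18.998 + 11×1.008 + 2×14.007 + 4×15.999 = 254.22 g/mol.

254.22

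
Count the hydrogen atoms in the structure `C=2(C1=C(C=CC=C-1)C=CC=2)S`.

8

Hydrogens are implicit in SMILES; fill each atom to its normal valence:
  7 × C (aromatic): 1 H each → 7
  3 × C (aromatic): no H
  1 × S: 1 H
  Total hydrogens = 8.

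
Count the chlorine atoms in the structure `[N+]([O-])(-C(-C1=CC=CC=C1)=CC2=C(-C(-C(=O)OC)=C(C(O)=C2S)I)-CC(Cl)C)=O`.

The symbol for chlorine appears 1 time in the SMILES.

1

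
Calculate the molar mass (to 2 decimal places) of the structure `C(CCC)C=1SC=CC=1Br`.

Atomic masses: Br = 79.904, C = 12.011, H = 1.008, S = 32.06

Molecular formula: C8H11BrS.
M = 1×79.904 + 8×12.011 + 11×1.008 + 1×32.06 = 219.14 g/mol.

219.14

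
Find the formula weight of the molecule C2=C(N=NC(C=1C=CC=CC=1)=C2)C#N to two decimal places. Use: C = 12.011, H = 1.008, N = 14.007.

Molecular formula: C11H7N3.
M = 11×12.011 + 7×1.008 + 3×14.007 = 181.20 g/mol.

181.20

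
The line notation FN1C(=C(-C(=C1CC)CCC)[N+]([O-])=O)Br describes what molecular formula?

C9H12BrFN2O2

Heavy atoms from the SMILES: 1 Br, 9 C, 1 F, 2 N, 2 O.
Implicit hydrogens by atom environment:
  4 × C (aromatic): no H
  3 × C: 2 H each → 6
  2 × C: 3 H each → 6
  1 × Br: no H
  1 × F: no H
  1 × N (aromatic): no H
  1 × N (charge +1): no H
  1 × O: no H
  1 × O (charge -1): no H
  Total hydrogens = 12.
Molecular formula: C9H12BrFN2O2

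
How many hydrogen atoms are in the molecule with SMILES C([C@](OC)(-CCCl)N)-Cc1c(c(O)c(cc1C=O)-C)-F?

Hydrogens are implicit in SMILES; fill each atom to its normal valence:
  5 × C (aromatic): no H
  4 × C: 2 H each → 8
  2 × C: 3 H each → 6
  2 × O: no H
  1 × C (aromatic): 1 H
  1 × C: 1 H
  1 × C: no H
  1 × Cl: no H
  1 × F: no H
  1 × N: 2 H
  1 × O: 1 H
  Total hydrogens = 19.

19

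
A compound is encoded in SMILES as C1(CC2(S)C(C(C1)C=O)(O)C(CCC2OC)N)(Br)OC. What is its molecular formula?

Heavy atoms from the SMILES: 1 Br, 13 C, 1 N, 4 O, 1 S.
Implicit hydrogens by atom environment:
  4 × C: 2 H each → 8
  4 × C: 1 H each → 4
  3 × C: no H
  3 × O: no H
  2 × C: 3 H each → 6
  1 × Br: no H
  1 × N: 2 H
  1 × O: 1 H
  1 × S: 1 H
  Total hydrogens = 22.
Molecular formula: C13H22BrNO4S

C13H22BrNO4S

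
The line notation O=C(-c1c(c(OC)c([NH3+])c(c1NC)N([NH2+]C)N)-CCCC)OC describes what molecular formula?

[C15H29N5O3]2+

Heavy atoms from the SMILES: 15 C, 5 N, 3 O.
Implicit hydrogens by atom environment:
  6 × C (aromatic): no H
  5 × C: 3 H each → 15
  3 × C: 2 H each → 6
  3 × O: no H
  1 × C: no H
  1 × N (charge +1): 3 H
  1 × N: 2 H
  1 × N (charge +1): 2 H
  1 × N: 1 H
  1 × N: no H
  Total hydrogens = 29.
Net charge +2.
Molecular formula: [C15H29N5O3]2+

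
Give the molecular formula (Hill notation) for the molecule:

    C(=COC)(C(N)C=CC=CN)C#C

Heavy atoms from the SMILES: 10 C, 2 N, 1 O.
Implicit hydrogens by atom environment:
  7 × C: 1 H each → 7
  2 × C: no H
  2 × N: 2 H each → 4
  1 × C: 3 H
  1 × O: no H
  Total hydrogens = 14.
Molecular formula: C10H14N2O

C10H14N2O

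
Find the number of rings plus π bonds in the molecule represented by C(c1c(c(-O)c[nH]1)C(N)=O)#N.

Molecular formula from the SMILES: C6H5N3O2.
DoU = (2C + 2 + N − H − X)/2 = (2·6 + 2 + 3 − 5 − 0)/2 = 12/2 = 6.
(Structurally: 1 ring(s) + 5 π bond(s) = 6.)

6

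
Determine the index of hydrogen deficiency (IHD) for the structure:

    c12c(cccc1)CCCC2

5

Molecular formula from the SMILES: C10H12.
DoU = (2C + 2 + N − H − X)/2 = (2·10 + 2 + 0 − 12 − 0)/2 = 10/2 = 5.
(Structurally: 2 ring(s) + 3 π bond(s) = 5.)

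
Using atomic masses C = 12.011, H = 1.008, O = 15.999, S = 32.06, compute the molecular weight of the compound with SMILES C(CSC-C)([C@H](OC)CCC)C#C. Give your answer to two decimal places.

200.34

Molecular formula: C11H20OS.
M = 11×12.011 + 20×1.008 + 1×15.999 + 1×32.06 = 200.34 g/mol.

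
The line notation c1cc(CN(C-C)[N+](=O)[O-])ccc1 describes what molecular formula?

C9H12N2O2

Heavy atoms from the SMILES: 9 C, 2 N, 2 O.
Implicit hydrogens by atom environment:
  5 × C (aromatic): 1 H each → 5
  2 × C: 2 H each → 4
  1 × C: 3 H
  1 × C (aromatic): no H
  1 × N: no H
  1 × N (charge +1): no H
  1 × O: no H
  1 × O (charge -1): no H
  Total hydrogens = 12.
Molecular formula: C9H12N2O2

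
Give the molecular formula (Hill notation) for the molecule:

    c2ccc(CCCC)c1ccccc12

C14H16

Heavy atoms from the SMILES: 14 C.
Implicit hydrogens by atom environment:
  7 × C (aromatic): 1 H each → 7
  3 × C: 2 H each → 6
  3 × C (aromatic): no H
  1 × C: 3 H
  Total hydrogens = 16.
Molecular formula: C14H16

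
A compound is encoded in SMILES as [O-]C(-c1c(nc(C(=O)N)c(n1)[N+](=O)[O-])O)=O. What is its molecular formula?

Heavy atoms from the SMILES: 6 C, 4 N, 6 O.
Implicit hydrogens by atom environment:
  4 × C (aromatic): no H
  3 × O: no H
  2 × C: no H
  2 × N (aromatic): no H
  2 × O (charge -1): no H
  1 × N: 2 H
  1 × N (charge +1): no H
  1 × O: 1 H
  Total hydrogens = 3.
Net charge -1.
Molecular formula: C6H3N4O6-

C6H3N4O6-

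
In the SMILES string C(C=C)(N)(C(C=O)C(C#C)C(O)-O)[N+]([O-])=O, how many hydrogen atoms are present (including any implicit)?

12

Hydrogens are implicit in SMILES; fill each atom to its normal valence:
  6 × C: 1 H each → 6
  2 × C: no H
  2 × O: 1 H each → 2
  2 × O: no H
  1 × C: 2 H
  1 × N: 2 H
  1 × N (charge +1): no H
  1 × O (charge -1): no H
  Total hydrogens = 12.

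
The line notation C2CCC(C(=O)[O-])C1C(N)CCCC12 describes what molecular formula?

Heavy atoms from the SMILES: 11 C, 1 N, 2 O.
Implicit hydrogens by atom environment:
  6 × C: 2 H each → 12
  4 × C: 1 H each → 4
  1 × C: no H
  1 × N: 2 H
  1 × O: no H
  1 × O (charge -1): no H
  Total hydrogens = 18.
Net charge -1.
Molecular formula: C11H18NO2-

C11H18NO2-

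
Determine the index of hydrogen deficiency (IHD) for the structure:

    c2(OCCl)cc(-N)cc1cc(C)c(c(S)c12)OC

Molecular formula from the SMILES: C13H14ClNO2S.
DoU = (2C + 2 + N − H − X)/2 = (2·13 + 2 + 1 − 14 − 1)/2 = 14/2 = 7.
(Structurally: 2 ring(s) + 5 π bond(s) = 7.)

7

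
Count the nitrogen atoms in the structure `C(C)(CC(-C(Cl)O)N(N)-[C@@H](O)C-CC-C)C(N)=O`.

The symbol for nitrogen appears 3 times in the SMILES.

3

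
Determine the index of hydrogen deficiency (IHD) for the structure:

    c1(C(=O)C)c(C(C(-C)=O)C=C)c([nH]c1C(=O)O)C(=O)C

Molecular formula from the SMILES: C14H15NO5.
DoU = (2C + 2 + N − H − X)/2 = (2·14 + 2 + 1 − 15 − 0)/2 = 16/2 = 8.
(Structurally: 1 ring(s) + 7 π bond(s) = 8.)

8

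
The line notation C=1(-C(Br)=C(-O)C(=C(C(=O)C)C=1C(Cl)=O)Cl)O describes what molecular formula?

Heavy atoms from the SMILES: 1 Br, 9 C, 2 Cl, 4 O.
Implicit hydrogens by atom environment:
  6 × C (aromatic): no H
  2 × C: no H
  2 × Cl: no H
  2 × O: 1 H each → 2
  2 × O: no H
  1 × Br: no H
  1 × C: 3 H
  Total hydrogens = 5.
Molecular formula: C9H5BrCl2O4

C9H5BrCl2O4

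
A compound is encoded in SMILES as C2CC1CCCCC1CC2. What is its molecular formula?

Heavy atoms from the SMILES: 10 C.
Implicit hydrogens by atom environment:
  8 × C: 2 H each → 16
  2 × C: 1 H each → 2
  Total hydrogens = 18.
Molecular formula: C10H18

C10H18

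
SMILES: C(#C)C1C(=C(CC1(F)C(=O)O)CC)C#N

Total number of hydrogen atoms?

10

Hydrogens are implicit in SMILES; fill each atom to its normal valence:
  6 × C: no H
  2 × C: 2 H each → 4
  2 × C: 1 H each → 2
  1 × C: 3 H
  1 × F: no H
  1 × N: no H
  1 × O: 1 H
  1 × O: no H
  Total hydrogens = 10.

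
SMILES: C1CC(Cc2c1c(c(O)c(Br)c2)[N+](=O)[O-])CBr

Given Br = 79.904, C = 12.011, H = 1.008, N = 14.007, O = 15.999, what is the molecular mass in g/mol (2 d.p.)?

365.02

Molecular formula: C11H11Br2NO3.
M = 2×79.904 + 11×12.011 + 11×1.008 + 1×14.007 + 3×15.999 = 365.02 g/mol.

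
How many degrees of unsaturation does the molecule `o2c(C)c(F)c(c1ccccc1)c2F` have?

Molecular formula from the SMILES: C11H8F2O.
DoU = (2C + 2 + N − H − X)/2 = (2·11 + 2 + 0 − 8 − 2)/2 = 14/2 = 7.
(Structurally: 2 ring(s) + 5 π bond(s) = 7.)

7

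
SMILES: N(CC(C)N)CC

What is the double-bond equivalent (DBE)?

Molecular formula from the SMILES: C5H14N2.
DoU = (2C + 2 + N − H − X)/2 = (2·5 + 2 + 2 − 14 − 0)/2 = 0/2 = 0.
(Structurally: 0 ring(s) + 0 π bond(s) = 0.)

0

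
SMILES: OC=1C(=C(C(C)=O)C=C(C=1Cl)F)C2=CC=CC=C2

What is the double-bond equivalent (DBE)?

9

Molecular formula from the SMILES: C14H10ClFO2.
DoU = (2C + 2 + N − H − X)/2 = (2·14 + 2 + 0 − 10 − 2)/2 = 18/2 = 9.
(Structurally: 2 ring(s) + 7 π bond(s) = 9.)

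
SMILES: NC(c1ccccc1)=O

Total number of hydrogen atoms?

Hydrogens are implicit in SMILES; fill each atom to its normal valence:
  5 × C (aromatic): 1 H each → 5
  1 × C (aromatic): no H
  1 × C: no H
  1 × N: 2 H
  1 × O: no H
  Total hydrogens = 7.

7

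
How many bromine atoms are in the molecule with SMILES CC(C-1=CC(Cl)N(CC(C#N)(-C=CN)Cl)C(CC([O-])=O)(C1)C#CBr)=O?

1

The symbol for bromine appears 1 time in the SMILES.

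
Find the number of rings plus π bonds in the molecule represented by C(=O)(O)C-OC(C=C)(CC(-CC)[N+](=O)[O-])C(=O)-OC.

Molecular formula from the SMILES: C11H17NO7.
DoU = (2C + 2 + N − H − X)/2 = (2·11 + 2 + 1 − 17 − 0)/2 = 8/2 = 4.
(Structurally: 0 ring(s) + 4 π bond(s) = 4.)

4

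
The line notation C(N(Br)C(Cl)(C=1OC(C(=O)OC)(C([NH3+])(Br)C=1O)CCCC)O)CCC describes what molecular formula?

C15H26Br2ClN2O5+

Heavy atoms from the SMILES: 2 Br, 15 C, 1 Cl, 2 N, 5 O.
Implicit hydrogens by atom environment:
  6 × C: 2 H each → 12
  6 × C: no H
  3 × C: 3 H each → 9
  3 × O: no H
  2 × Br: no H
  2 × O: 1 H each → 2
  1 × Cl: no H
  1 × N (charge +1): 3 H
  1 × N: no H
  Total hydrogens = 26.
Net charge +1.
Molecular formula: C15H26Br2ClN2O5+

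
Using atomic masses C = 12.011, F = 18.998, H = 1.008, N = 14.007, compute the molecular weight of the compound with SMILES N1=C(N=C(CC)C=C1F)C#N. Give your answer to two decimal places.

Molecular formula: C7H6FN3.
M = 7×12.011 + 1×18.998 + 6×1.008 + 3×14.007 = 151.14 g/mol.

151.14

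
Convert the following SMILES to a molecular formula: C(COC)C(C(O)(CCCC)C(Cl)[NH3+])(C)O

C11H25ClNO3+

Heavy atoms from the SMILES: 11 C, 1 Cl, 1 N, 3 O.
Implicit hydrogens by atom environment:
  5 × C: 2 H each → 10
  3 × C: 3 H each → 9
  2 × C: no H
  2 × O: 1 H each → 2
  1 × C: 1 H
  1 × Cl: no H
  1 × N (charge +1): 3 H
  1 × O: no H
  Total hydrogens = 25.
Net charge +1.
Molecular formula: C11H25ClNO3+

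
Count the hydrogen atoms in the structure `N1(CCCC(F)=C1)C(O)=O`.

Hydrogens are implicit in SMILES; fill each atom to its normal valence:
  3 × C: 2 H each → 6
  2 × C: no H
  1 × C: 1 H
  1 × F: no H
  1 × N: no H
  1 × O: 1 H
  1 × O: no H
  Total hydrogens = 8.

8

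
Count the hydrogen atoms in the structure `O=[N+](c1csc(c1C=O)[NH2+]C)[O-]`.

Hydrogens are implicit in SMILES; fill each atom to its normal valence:
  3 × C (aromatic): no H
  2 × O: no H
  1 × C: 3 H
  1 × C (aromatic): 1 H
  1 × C: 1 H
  1 × N (charge +1): 2 H
  1 × N (charge +1): no H
  1 × O (charge -1): no H
  1 × S (aromatic): no H
  Total hydrogens = 7.

7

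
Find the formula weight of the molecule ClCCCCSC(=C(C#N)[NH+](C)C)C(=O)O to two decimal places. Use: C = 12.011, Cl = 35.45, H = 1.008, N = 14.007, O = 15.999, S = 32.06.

263.76

Molecular formula: C10H16ClN2O2S+.
M = 10×12.011 + 1×35.45 + 16×1.008 + 2×14.007 + 2×15.999 + 1×32.06 = 263.76 g/mol.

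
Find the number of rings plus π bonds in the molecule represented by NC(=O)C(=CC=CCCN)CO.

Molecular formula from the SMILES: C8H14N2O2.
DoU = (2C + 2 + N − H − X)/2 = (2·8 + 2 + 2 − 14 − 0)/2 = 6/2 = 3.
(Structurally: 0 ring(s) + 3 π bond(s) = 3.)

3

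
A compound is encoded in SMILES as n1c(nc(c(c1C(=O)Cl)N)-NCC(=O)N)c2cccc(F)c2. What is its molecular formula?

Heavy atoms from the SMILES: 13 C, 1 Cl, 1 F, 5 N, 2 O.
Implicit hydrogens by atom environment:
  6 × C (aromatic): no H
  4 × C (aromatic): 1 H each → 4
  2 × C: no H
  2 × N: 2 H each → 4
  2 × N (aromatic): no H
  2 × O: no H
  1 × C: 2 H
  1 × Cl: no H
  1 × F: no H
  1 × N: 1 H
  Total hydrogens = 11.
Molecular formula: C13H11ClFN5O2

C13H11ClFN5O2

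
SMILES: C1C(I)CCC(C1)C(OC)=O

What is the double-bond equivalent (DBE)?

2

Molecular formula from the SMILES: C8H13IO2.
DoU = (2C + 2 + N − H − X)/2 = (2·8 + 2 + 0 − 13 − 1)/2 = 4/2 = 2.
(Structurally: 1 ring(s) + 1 π bond(s) = 2.)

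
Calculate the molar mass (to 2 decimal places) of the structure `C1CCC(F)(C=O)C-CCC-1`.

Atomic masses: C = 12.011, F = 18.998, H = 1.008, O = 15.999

158.22

Molecular formula: C9H15FO.
M = 9×12.011 + 1×18.998 + 15×1.008 + 1×15.999 = 158.22 g/mol.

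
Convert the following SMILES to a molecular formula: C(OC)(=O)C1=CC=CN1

C6H7NO2

Heavy atoms from the SMILES: 6 C, 1 N, 2 O.
Implicit hydrogens by atom environment:
  3 × C (aromatic): 1 H each → 3
  2 × O: no H
  1 × C: 3 H
  1 × C (aromatic): no H
  1 × C: no H
  1 × N (aromatic): 1 H
  Total hydrogens = 7.
Molecular formula: C6H7NO2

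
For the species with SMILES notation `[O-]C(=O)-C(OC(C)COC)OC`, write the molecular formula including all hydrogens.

C7H13O5-

Heavy atoms from the SMILES: 7 C, 5 O.
Implicit hydrogens by atom environment:
  4 × O: no H
  3 × C: 3 H each → 9
  2 × C: 1 H each → 2
  1 × C: 2 H
  1 × C: no H
  1 × O (charge -1): no H
  Total hydrogens = 13.
Net charge -1.
Molecular formula: C7H13O5-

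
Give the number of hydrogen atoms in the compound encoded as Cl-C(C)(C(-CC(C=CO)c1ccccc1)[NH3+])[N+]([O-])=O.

18

Hydrogens are implicit in SMILES; fill each atom to its normal valence:
  5 × C (aromatic): 1 H each → 5
  4 × C: 1 H each → 4
  1 × C: 3 H
  1 × C: 2 H
  1 × C: no H
  1 × C (aromatic): no H
  1 × Cl: no H
  1 × N (charge +1): 3 H
  1 × N (charge +1): no H
  1 × O: 1 H
  1 × O: no H
  1 × O (charge -1): no H
  Total hydrogens = 18.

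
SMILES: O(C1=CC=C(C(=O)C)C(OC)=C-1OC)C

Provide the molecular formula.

Heavy atoms from the SMILES: 11 C, 4 O.
Implicit hydrogens by atom environment:
  4 × C: 3 H each → 12
  4 × C (aromatic): no H
  4 × O: no H
  2 × C (aromatic): 1 H each → 2
  1 × C: no H
  Total hydrogens = 14.
Molecular formula: C11H14O4

C11H14O4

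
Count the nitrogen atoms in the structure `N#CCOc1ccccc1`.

1

The symbol for nitrogen appears 1 time in the SMILES.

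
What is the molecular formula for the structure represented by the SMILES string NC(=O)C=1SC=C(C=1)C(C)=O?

C7H7NO2S

Heavy atoms from the SMILES: 7 C, 1 N, 2 O, 1 S.
Implicit hydrogens by atom environment:
  2 × C (aromatic): 1 H each → 2
  2 × C (aromatic): no H
  2 × C: no H
  2 × O: no H
  1 × C: 3 H
  1 × N: 2 H
  1 × S (aromatic): no H
  Total hydrogens = 7.
Molecular formula: C7H7NO2S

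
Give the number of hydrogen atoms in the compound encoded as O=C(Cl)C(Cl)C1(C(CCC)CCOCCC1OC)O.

Hydrogens are implicit in SMILES; fill each atom to its normal valence:
  6 × C: 2 H each → 12
  3 × C: 1 H each → 3
  3 × O: no H
  2 × C: 3 H each → 6
  2 × C: no H
  2 × Cl: no H
  1 × O: 1 H
  Total hydrogens = 22.

22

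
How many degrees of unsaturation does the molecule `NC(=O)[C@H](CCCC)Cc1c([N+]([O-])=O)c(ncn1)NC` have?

6

Molecular formula from the SMILES: C12H19N5O3.
DoU = (2C + 2 + N − H − X)/2 = (2·12 + 2 + 5 − 19 − 0)/2 = 12/2 = 6.
(Structurally: 1 ring(s) + 5 π bond(s) = 6.)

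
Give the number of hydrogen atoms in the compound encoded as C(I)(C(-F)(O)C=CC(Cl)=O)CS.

7

Hydrogens are implicit in SMILES; fill each atom to its normal valence:
  3 × C: 1 H each → 3
  2 × C: no H
  1 × C: 2 H
  1 × Cl: no H
  1 × F: no H
  1 × I: no H
  1 × O: 1 H
  1 × O: no H
  1 × S: 1 H
  Total hydrogens = 7.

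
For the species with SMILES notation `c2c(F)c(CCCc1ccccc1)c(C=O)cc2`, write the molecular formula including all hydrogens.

Heavy atoms from the SMILES: 16 C, 1 F, 1 O.
Implicit hydrogens by atom environment:
  8 × C (aromatic): 1 H each → 8
  4 × C (aromatic): no H
  3 × C: 2 H each → 6
  1 × C: 1 H
  1 × F: no H
  1 × O: no H
  Total hydrogens = 15.
Molecular formula: C16H15FO

C16H15FO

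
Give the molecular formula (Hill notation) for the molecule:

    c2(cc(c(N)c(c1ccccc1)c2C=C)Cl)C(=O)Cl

C15H11Cl2NO

Heavy atoms from the SMILES: 15 C, 2 Cl, 1 N, 1 O.
Implicit hydrogens by atom environment:
  6 × C (aromatic): 1 H each → 6
  6 × C (aromatic): no H
  2 × Cl: no H
  1 × C: 2 H
  1 × C: 1 H
  1 × C: no H
  1 × N: 2 H
  1 × O: no H
  Total hydrogens = 11.
Molecular formula: C15H11Cl2NO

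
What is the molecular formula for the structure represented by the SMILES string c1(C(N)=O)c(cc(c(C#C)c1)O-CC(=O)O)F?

Heavy atoms from the SMILES: 11 C, 1 F, 1 N, 4 O.
Implicit hydrogens by atom environment:
  4 × C (aromatic): no H
  3 × C: no H
  3 × O: no H
  2 × C (aromatic): 1 H each → 2
  1 × C: 2 H
  1 × C: 1 H
  1 × F: no H
  1 × N: 2 H
  1 × O: 1 H
  Total hydrogens = 8.
Molecular formula: C11H8FNO4

C11H8FNO4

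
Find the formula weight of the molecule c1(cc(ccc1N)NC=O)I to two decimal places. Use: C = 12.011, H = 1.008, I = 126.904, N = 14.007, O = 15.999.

262.05

Molecular formula: C7H7IN2O.
M = 7×12.011 + 7×1.008 + 1×126.904 + 2×14.007 + 1×15.999 = 262.05 g/mol.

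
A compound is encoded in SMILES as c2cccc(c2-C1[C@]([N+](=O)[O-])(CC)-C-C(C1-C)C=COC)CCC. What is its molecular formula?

C20H29NO3

Heavy atoms from the SMILES: 20 C, 1 N, 3 O.
Implicit hydrogens by atom environment:
  5 × C: 1 H each → 5
  4 × C: 3 H each → 12
  4 × C: 2 H each → 8
  4 × C (aromatic): 1 H each → 4
  2 × C (aromatic): no H
  2 × O: no H
  1 × C: no H
  1 × N (charge +1): no H
  1 × O (charge -1): no H
  Total hydrogens = 29.
Molecular formula: C20H29NO3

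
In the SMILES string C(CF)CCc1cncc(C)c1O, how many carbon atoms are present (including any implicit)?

10

The symbol for carbon appears 10 times in the SMILES. Lowercase c denotes aromatic carbon and counts toward C.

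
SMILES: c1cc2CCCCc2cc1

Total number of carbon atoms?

The symbol for carbon appears 10 times in the SMILES. Lowercase c denotes aromatic carbon and counts toward C.

10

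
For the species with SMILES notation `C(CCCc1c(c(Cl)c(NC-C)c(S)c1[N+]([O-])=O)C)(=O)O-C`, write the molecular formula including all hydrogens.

C14H19ClN2O4S

Heavy atoms from the SMILES: 14 C, 1 Cl, 2 N, 4 O, 1 S.
Implicit hydrogens by atom environment:
  6 × C (aromatic): no H
  4 × C: 2 H each → 8
  3 × C: 3 H each → 9
  3 × O: no H
  1 × C: no H
  1 × Cl: no H
  1 × N: 1 H
  1 × N (charge +1): no H
  1 × O (charge -1): no H
  1 × S: 1 H
  Total hydrogens = 19.
Molecular formula: C14H19ClN2O4S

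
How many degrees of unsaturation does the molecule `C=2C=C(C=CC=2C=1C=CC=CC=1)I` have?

Molecular formula from the SMILES: C12H9I.
DoU = (2C + 2 + N − H − X)/2 = (2·12 + 2 + 0 − 9 − 1)/2 = 16/2 = 8.
(Structurally: 2 ring(s) + 6 π bond(s) = 8.)

8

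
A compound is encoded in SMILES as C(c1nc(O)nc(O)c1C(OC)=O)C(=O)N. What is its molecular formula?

C8H9N3O5

Heavy atoms from the SMILES: 8 C, 3 N, 5 O.
Implicit hydrogens by atom environment:
  4 × C (aromatic): no H
  3 × O: no H
  2 × C: no H
  2 × N (aromatic): no H
  2 × O: 1 H each → 2
  1 × C: 3 H
  1 × C: 2 H
  1 × N: 2 H
  Total hydrogens = 9.
Molecular formula: C8H9N3O5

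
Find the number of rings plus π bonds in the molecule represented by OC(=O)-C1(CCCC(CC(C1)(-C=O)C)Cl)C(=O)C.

Molecular formula from the SMILES: C13H19ClO4.
DoU = (2C + 2 + N − H − X)/2 = (2·13 + 2 + 0 − 19 − 1)/2 = 8/2 = 4.
(Structurally: 1 ring(s) + 3 π bond(s) = 4.)

4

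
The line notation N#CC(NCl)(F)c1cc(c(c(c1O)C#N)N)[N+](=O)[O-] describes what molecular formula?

C9H5ClFN5O3

Heavy atoms from the SMILES: 9 C, 1 Cl, 1 F, 5 N, 3 O.
Implicit hydrogens by atom environment:
  5 × C (aromatic): no H
  3 × C: no H
  2 × N: no H
  1 × C (aromatic): 1 H
  1 × Cl: no H
  1 × F: no H
  1 × N: 2 H
  1 × N: 1 H
  1 × N (charge +1): no H
  1 × O: 1 H
  1 × O: no H
  1 × O (charge -1): no H
  Total hydrogens = 5.
Molecular formula: C9H5ClFN5O3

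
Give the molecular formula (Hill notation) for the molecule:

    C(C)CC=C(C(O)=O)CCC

C9H16O2

Heavy atoms from the SMILES: 9 C, 2 O.
Implicit hydrogens by atom environment:
  4 × C: 2 H each → 8
  2 × C: 3 H each → 6
  2 × C: no H
  1 × C: 1 H
  1 × O: 1 H
  1 × O: no H
  Total hydrogens = 16.
Molecular formula: C9H16O2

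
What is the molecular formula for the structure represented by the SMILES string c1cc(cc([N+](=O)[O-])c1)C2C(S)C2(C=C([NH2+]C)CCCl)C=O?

C15H18ClN2O3S+

Heavy atoms from the SMILES: 15 C, 1 Cl, 2 N, 3 O, 1 S.
Implicit hydrogens by atom environment:
  4 × C: 1 H each → 4
  4 × C (aromatic): 1 H each → 4
  2 × C: 2 H each → 4
  2 × C: no H
  2 × C (aromatic): no H
  2 × O: no H
  1 × C: 3 H
  1 × Cl: no H
  1 × N (charge +1): 2 H
  1 × N (charge +1): no H
  1 × O (charge -1): no H
  1 × S: 1 H
  Total hydrogens = 18.
Net charge +1.
Molecular formula: C15H18ClN2O3S+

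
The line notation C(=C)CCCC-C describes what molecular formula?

Heavy atoms from the SMILES: 7 C.
Implicit hydrogens by atom environment:
  5 × C: 2 H each → 10
  1 × C: 3 H
  1 × C: 1 H
  Total hydrogens = 14.
Molecular formula: C7H14

C7H14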